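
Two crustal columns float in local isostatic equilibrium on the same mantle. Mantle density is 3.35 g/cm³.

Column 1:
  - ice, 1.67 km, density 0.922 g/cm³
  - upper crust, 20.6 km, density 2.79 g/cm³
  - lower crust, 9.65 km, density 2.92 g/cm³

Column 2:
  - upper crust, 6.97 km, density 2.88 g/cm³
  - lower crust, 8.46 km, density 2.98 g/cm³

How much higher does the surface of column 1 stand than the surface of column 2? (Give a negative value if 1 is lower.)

For any compensation level in the mantle, the mantle terms cancel and isostasy reduces to e = (Σt_1 − Σt_2) − (Σ(ρt)_1 − Σ(ρt)_2) / ρ_m.
Σt_1 = 31.92 km; Σt_2 = 15.43 km; Σ(ρt)_1 = 87.19174; Σ(ρt)_2 = 45.2844 (in km·g/cm³).
e = (31.92 − 15.43) − (87.19174 − 45.2844) / 3.35 = 3.98 km.

3.98 km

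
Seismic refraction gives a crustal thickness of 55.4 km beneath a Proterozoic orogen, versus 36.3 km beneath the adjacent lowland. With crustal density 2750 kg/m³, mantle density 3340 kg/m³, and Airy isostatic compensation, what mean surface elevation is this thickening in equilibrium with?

Excess crust Δ = 55.4 km − 36.3 km = 19.1 km, split between elevation h and root r with h + r = Δ.
Airy balance ρ_c h = (ρ_m − ρ_c) r gives r = h ρ_c/(ρ_m − ρ_c), so h (1 + ρ_c/(ρ_m − ρ_c)) = Δ, i.e. h = Δ (ρ_m − ρ_c)/ρ_m.
h = 19.1 km × 590/3340 = 3.37 km.

3.37 km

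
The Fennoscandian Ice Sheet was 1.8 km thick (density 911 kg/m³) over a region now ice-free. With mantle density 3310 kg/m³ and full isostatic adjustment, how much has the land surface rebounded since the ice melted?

Removing the load lets mantle flow back in; uplift u satisfies ρ_ice t = ρ_m u.
u = t ρ_ice/ρ_m = 1.8 km × 911/3310 = 0.495 km.

0.495 km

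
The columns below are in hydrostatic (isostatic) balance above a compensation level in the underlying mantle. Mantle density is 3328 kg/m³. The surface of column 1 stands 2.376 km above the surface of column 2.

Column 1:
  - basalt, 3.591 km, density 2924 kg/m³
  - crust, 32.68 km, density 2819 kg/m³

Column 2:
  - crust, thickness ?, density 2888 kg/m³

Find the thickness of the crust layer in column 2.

23.1 km

Take the compensation level at the base of the deeper column (depth z_c below the surface of column 1) and equate Σ ρ_i t_i down to z_c; mantle fills any gap and the z_c terms cancel.
Column 1: 3.591×2924 + 32.68×2819 + (z_c − 36.271)×3328
Column 2: 2.376×0 + x×2888 + (z_c − 2.376 − 0 − x)×3328
The z_c×3328 term appears on both sides and cancels. Collect the known terms of each column as K = Σ(ρt)_known − 3328 × (depth of known layers): K_1 = 102625.004 − 3328×36.271 = −18084.884; K_2 = 0 − 3328×(2.376 + 0) = −7907.328.
Balance: K_1 = K_2 − x×(3328 − 2888), so x = (K_2 − K_1)/(3328 − 2888) = 10177.6/440 = 23.1 km.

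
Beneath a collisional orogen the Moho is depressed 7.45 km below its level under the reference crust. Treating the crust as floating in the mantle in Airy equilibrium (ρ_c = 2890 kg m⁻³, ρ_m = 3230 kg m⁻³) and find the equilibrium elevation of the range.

0.876 km

Isostatic balance requires: ρ_c h = (ρ_m − ρ_c) r.
h = r (ρ_m − ρ_c) / ρ_c = 7.45 km × (3230 − 2890) / 2890 = 0.876 km.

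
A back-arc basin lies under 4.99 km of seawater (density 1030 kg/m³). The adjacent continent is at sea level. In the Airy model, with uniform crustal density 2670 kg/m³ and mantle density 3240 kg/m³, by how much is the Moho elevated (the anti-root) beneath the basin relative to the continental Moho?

14.4 km

Isostatic balance requires: replacing crust with seawater at the top is compensated by replacing crust with mantle at the base: d (ρ_c − ρ_w) = a (ρ_m − ρ_c).
a = d (ρ_c − ρ_w)/(ρ_m − ρ_c) = 4.99 km × 1640/570 = 14.4 km.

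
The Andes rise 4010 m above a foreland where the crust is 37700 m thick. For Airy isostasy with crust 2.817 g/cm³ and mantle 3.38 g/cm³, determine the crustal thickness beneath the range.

61800 m

Root depth r = h ρ_c / (ρ_m − ρ_c) = 4010 m × 2.817 / 0.563 = 20060 m.
Total thickness = T + h + r = 37700 m + 4010 m + 20060 m = 61800 m.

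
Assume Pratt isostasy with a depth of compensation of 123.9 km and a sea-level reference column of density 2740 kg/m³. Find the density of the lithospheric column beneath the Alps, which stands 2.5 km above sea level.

Pratt balance: ρ_ref D = ρ (D + h).
ρ = ρ_ref D/(D + h) = 2740 × 123.9 km/(123.9 km + 2.5 km) = 2690 kg/m³.

2690 kg/m³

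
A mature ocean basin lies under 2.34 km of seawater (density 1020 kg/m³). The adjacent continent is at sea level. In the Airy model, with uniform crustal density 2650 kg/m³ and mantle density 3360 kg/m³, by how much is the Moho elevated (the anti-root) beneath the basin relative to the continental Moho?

5.37 km

Balancing pressure at the compensation depth: replacing crust with seawater at the top is compensated by replacing crust with mantle at the base: d (ρ_c − ρ_w) = a (ρ_m − ρ_c).
a = d (ρ_c − ρ_w)/(ρ_m − ρ_c) = 2.34 km × 1630/710 = 5.37 km.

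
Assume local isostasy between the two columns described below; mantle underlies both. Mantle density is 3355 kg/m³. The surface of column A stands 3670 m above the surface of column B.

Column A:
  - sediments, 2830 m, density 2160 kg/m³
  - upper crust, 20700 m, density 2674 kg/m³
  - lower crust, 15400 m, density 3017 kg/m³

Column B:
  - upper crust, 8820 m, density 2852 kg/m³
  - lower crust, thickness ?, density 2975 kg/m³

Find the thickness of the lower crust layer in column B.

15600 m

Take the compensation level at the base of the deeper column (depth z_c below the surface of column A) and equate Σ ρ_i t_i down to z_c; mantle fills any gap and the z_c terms cancel.
Column A: 2830×2160 + 20700×2674 + 15400×3017 + (z_c − 38930)×3355
Column B: 3670×0 + 8820×2852 + x×2975 + (z_c − 3670 − 8820 − x)×3355
The z_c×3355 term appears on both sides and cancels. Collect the known terms of each column as K = Σ(ρt)_known − 3355 × (depth of known layers): K_A = 107926400 − 3355×38930 = −22683750; K_B = 25154640 − 3355×(3670 + 8820) = −16749310.
Balance: K_A = K_B − x×(3355 − 2975), so x = (K_B − K_A)/(3355 − 2975) = 5934440/380 = 15600 m.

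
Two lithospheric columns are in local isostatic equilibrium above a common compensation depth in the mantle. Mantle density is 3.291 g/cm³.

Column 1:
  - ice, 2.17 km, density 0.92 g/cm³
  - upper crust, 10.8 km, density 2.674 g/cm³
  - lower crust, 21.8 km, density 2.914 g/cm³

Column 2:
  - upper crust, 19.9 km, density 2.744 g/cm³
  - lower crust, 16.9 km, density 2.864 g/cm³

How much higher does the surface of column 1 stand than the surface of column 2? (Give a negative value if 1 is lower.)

For any compensation level in the mantle, the mantle terms cancel and isostasy reduces to e = (Σt_1 − Σt_2) − (Σ(ρt)_1 − Σ(ρt)_2) / ρ_m.
Σt_1 = 34.77 km; Σt_2 = 36.8 km; Σ(ρt)_1 = 94.4008; Σ(ρt)_2 = 103.0072 (in km·g/cm³).
e = (34.77 − 36.8) − (94.4008 − 103.0072) / 3.291 = 0.585 km.

0.585 km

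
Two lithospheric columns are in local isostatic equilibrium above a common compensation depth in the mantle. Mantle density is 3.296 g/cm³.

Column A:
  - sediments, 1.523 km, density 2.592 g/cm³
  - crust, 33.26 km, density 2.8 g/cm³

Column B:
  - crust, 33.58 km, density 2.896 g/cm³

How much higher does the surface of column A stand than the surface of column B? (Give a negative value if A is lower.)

For any compensation level in the mantle, the mantle terms cancel and isostasy reduces to e = (Σt_A − Σt_B) − (Σ(ρt)_A − Σ(ρt)_B) / ρ_m.
Σt_A = 34.783 km; Σt_B = 33.58 km; Σ(ρt)_A = 97.075616; Σ(ρt)_B = 97.24768 (in km·g/cm³).
e = (34.783 − 33.58) − (97.075616 − 97.24768) / 3.296 = 1.26 km.

1.26 km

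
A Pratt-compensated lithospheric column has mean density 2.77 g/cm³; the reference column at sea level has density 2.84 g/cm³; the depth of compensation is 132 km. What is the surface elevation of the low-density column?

ρ_ref D = ρ (D + h) → h = D (ρ_ref − ρ)/ρ.
h = 132 km × (2.84 − 2.77)/2.77 = 3.34 km.

3.34 km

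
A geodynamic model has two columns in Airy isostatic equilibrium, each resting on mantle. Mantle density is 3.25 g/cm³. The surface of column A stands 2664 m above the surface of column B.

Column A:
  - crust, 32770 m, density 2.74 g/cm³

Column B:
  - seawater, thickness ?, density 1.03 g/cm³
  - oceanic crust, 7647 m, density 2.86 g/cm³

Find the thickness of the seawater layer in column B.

Take the compensation level at the base of the deeper column (depth z_c below the surface of column A) and equate Σ ρ_i t_i down to z_c; mantle fills any gap and the z_c terms cancel.
Column A: 32770×2.74 + (z_c − 32770)×3.25
Column B: 2664×0 + x×1.03 + 7647×2.86 + (z_c − 2664 − 7647 − x)×3.25
The z_c×3.25 term appears on both sides and cancels. Collect the known terms of each column as K = Σ(ρt)_known − 3.25 × (depth of known layers): K_A = 89789.8 − 3.25×32770 = −16712.7; K_B = 21870.42 − 3.25×(2664 + 7647) = −11640.33.
Balance: K_A = K_B − x×(3.25 − 1.03), so x = (K_B − K_A)/(3.25 − 1.03) = 5072.37/2.22 = 2280 m.

2280 m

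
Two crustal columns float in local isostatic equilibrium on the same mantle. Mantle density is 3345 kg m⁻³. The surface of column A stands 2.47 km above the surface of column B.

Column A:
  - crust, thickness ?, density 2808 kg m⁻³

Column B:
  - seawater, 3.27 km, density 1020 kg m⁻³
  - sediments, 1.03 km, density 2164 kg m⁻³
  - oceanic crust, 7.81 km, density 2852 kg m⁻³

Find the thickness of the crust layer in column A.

Take the compensation level at the base of the deeper column (depth z_c below the surface of column A) and equate Σ ρ_i t_i down to z_c; mantle fills any gap and the z_c terms cancel.
Column A: x×2808 + (z_c − 0 − x)×3345
Column B: 2.47×0 + 3.27×1020 + 1.03×2164 + 7.81×2852 + (z_c − 2.47 − 12.11)×3345
The z_c×3345 term appears on both sides and cancels. Collect the known terms of each column as K = Σ(ρt)_known − 3345 × (depth of known layers): K_A = 0 − 3345×0 = 0; K_B = 27838.44 − 3345×(2.47 + 12.11) = −20931.66.
Balance: K_A − x×(3345 − 2808) = K_B, so x = (K_A − K_B)/(3345 − 2808) = 20931.7/537 = 39 km.

39 km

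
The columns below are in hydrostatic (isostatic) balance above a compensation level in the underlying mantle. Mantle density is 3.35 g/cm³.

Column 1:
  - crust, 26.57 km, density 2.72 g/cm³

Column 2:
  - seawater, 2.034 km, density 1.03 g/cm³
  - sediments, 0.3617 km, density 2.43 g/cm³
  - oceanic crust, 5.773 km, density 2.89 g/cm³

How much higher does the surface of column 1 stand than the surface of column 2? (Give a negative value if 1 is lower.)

2.7 km

For any compensation level in the mantle, the mantle terms cancel and isostasy reduces to e = (Σt_1 − Σt_2) − (Σ(ρt)_1 − Σ(ρt)_2) / ρ_m.
Σt_1 = 26.57 km; Σt_2 = 8.1687 km; Σ(ρt)_1 = 72.2704; Σ(ρt)_2 = 19.657921 (in km·g/cm³).
e = (26.57 − 8.1687) − (72.2704 − 19.657921) / 3.35 = 2.7 km.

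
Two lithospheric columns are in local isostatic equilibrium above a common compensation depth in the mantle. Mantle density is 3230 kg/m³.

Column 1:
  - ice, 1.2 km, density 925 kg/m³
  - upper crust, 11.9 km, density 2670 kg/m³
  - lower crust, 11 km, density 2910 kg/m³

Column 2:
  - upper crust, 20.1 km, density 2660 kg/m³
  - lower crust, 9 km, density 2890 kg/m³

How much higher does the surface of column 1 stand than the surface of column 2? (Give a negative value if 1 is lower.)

For any compensation level in the mantle, the mantle terms cancel and isostasy reduces to e = (Σt_1 − Σt_2) − (Σ(ρt)_1 − Σ(ρt)_2) / ρ_m.
Σt_1 = 24.1 km; Σt_2 = 29.1 km; Σ(ρt)_1 = 64893; Σ(ρt)_2 = 79476 (in km·kg/m³).
e = (24.1 − 29.1) − (64893 − 79476) / 3230 = −0.485 km.

−0.485 km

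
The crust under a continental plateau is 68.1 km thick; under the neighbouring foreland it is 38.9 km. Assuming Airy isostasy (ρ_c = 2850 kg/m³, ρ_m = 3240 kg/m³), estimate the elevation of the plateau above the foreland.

Excess crust Δ = 68.1 km − 38.9 km = 29.2 km, split between elevation h and root r with h + r = Δ.
Airy balance ρ_c h = (ρ_m − ρ_c) r gives r = h ρ_c/(ρ_m − ρ_c), so h (1 + ρ_c/(ρ_m − ρ_c)) = Δ, i.e. h = Δ (ρ_m − ρ_c)/ρ_m.
h = 29.2 km × 390/3240 = 3.51 km.

3.51 km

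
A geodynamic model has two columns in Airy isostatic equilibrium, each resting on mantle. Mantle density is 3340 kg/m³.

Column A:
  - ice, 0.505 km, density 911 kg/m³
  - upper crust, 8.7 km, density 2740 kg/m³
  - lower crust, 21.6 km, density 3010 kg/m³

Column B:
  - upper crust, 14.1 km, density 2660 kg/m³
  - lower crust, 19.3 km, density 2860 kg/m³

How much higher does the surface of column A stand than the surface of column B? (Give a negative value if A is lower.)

For any compensation level in the mantle, the mantle terms cancel and isostasy reduces to e = (Σt_A − Σt_B) − (Σ(ρt)_A − Σ(ρt)_B) / ρ_m.
Σt_A = 30.805 km; Σt_B = 33.4 km; Σ(ρt)_A = 89314.055; Σ(ρt)_B = 92704 (in km·kg/m³).
e = (30.805 − 33.4) − (89314.055 − 92704) / 3340 = −1.58 km.

−1.58 km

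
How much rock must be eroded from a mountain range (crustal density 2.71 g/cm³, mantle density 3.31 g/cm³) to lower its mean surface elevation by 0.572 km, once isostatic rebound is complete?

Net drop Δ = e − u = e − e ρ_c/ρ_m = e (ρ_m − ρ_c)/ρ_m.
e = Δ ρ_m/(ρ_m − ρ_c) = 0.572 km × 3.31/0.6 = 3.16 km.

3.16 km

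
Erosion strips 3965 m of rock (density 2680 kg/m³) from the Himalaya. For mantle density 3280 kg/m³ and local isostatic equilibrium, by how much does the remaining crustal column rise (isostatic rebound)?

3240 m

Unloading: uplift u = e ρ_c/ρ_m = 3965 m × 2680/3280 = 3240 m.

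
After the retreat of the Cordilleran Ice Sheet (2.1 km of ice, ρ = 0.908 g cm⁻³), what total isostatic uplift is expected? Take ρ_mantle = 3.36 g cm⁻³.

0.568 km

Removing the load lets mantle flow back in; uplift u satisfies ρ_ice t = ρ_m u.
u = t ρ_ice/ρ_m = 2.1 km × 0.908/3.36 = 0.568 km.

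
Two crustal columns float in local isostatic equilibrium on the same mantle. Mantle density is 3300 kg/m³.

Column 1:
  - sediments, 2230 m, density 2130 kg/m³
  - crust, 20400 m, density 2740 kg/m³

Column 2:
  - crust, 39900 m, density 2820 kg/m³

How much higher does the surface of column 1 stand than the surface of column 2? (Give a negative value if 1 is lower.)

−1550 m

For any compensation level in the mantle, the mantle terms cancel and isostasy reduces to e = (Σt_1 − Σt_2) − (Σ(ρt)_1 − Σ(ρt)_2) / ρ_m.
Σt_1 = 22630 m; Σt_2 = 39900 m; Σ(ρt)_1 = 60645900; Σ(ρt)_2 = 112518000 (in m·kg/m³).
e = (22630 − 39900) − (60645900 − 112518000) / 3300 = −1550 m.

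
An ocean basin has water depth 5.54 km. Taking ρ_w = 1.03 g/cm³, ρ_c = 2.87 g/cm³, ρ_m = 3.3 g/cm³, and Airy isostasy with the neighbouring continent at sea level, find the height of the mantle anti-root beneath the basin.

23.7 km

For local isostatic compensation: replacing crust with seawater at the top is compensated by replacing crust with mantle at the base: d (ρ_c − ρ_w) = a (ρ_m − ρ_c).
a = d (ρ_c − ρ_w)/(ρ_m − ρ_c) = 5.54 km × 1.84/0.43 = 23.7 km.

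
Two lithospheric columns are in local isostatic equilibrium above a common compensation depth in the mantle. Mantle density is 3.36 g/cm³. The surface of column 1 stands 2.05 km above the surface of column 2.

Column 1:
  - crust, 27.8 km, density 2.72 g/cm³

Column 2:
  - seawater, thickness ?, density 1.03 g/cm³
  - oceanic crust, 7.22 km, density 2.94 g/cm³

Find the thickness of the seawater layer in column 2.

3.38 km

Take the compensation level at the base of the deeper column (depth z_c below the surface of column 1) and equate Σ ρ_i t_i down to z_c; mantle fills any gap and the z_c terms cancel.
Column 1: 27.8×2.72 + (z_c − 27.8)×3.36
Column 2: 2.05×0 + x×1.03 + 7.22×2.94 + (z_c − 2.05 − 7.22 − x)×3.36
The z_c×3.36 term appears on both sides and cancels. Collect the known terms of each column as K = Σ(ρt)_known − 3.36 × (depth of known layers): K_1 = 75.616 − 3.36×27.8 = −17.792; K_2 = 21.2268 − 3.36×(2.05 + 7.22) = −9.9204.
Balance: K_1 = K_2 − x×(3.36 − 1.03), so x = (K_2 − K_1)/(3.36 − 1.03) = 7.8716/2.33 = 3.38 km.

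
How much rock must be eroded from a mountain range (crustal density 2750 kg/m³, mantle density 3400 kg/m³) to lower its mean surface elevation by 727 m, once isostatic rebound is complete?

3800 m

Net drop Δ = e − u = e − e ρ_c/ρ_m = e (ρ_m − ρ_c)/ρ_m.
e = Δ ρ_m/(ρ_m − ρ_c) = 727 m × 3400/650 = 3800 m.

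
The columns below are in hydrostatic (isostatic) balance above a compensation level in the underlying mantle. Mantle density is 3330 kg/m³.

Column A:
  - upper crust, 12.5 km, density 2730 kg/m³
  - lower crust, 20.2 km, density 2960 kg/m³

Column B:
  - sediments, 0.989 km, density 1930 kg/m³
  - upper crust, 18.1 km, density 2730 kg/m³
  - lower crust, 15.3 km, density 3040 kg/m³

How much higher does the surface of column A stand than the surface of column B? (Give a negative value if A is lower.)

−0.513 km

For any compensation level in the mantle, the mantle terms cancel and isostasy reduces to e = (Σt_A − Σt_B) − (Σ(ρt)_A − Σ(ρt)_B) / ρ_m.
Σt_A = 32.7 km; Σt_B = 34.389 km; Σ(ρt)_A = 93917; Σ(ρt)_B = 97833.77 (in km·kg/m³).
e = (32.7 − 34.389) − (93917 − 97833.77) / 3330 = −0.513 km.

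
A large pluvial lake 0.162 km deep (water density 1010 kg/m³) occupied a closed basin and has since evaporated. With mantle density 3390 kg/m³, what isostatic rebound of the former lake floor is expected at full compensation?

0.0483 km

u = d ρ_w/ρ_m = 0.162 km × 1010/3390 = 0.0483 km.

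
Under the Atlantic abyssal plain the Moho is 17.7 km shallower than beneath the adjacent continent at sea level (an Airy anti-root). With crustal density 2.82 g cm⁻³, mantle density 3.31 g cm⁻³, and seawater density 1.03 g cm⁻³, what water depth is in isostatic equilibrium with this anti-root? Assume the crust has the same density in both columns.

4.85 km

Replacing a thickness d of crust by seawater at the top must be balanced by replacing crust with mantle at the base: d (ρ_c − ρ_w) = a (ρ_m − ρ_c).
d = a (ρ_m − ρ_c)/(ρ_c − ρ_w) = 17.7 km × 0.49/1.79 = 4.85 km.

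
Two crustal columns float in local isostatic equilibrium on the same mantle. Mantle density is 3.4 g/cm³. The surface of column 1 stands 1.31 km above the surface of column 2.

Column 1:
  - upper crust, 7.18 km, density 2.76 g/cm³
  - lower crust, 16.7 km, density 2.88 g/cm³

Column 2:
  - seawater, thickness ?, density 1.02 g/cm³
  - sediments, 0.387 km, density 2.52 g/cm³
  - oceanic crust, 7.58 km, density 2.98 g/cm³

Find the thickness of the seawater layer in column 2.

Take the compensation level at the base of the deeper column (depth z_c below the surface of column 1) and equate Σ ρ_i t_i down to z_c; mantle fills any gap and the z_c terms cancel.
Column 1: 7.18×2.76 + 16.7×2.88 + (z_c − 23.88)×3.4
Column 2: 1.31×0 + x×1.02 + 0.387×2.52 + 7.58×2.98 + (z_c − 1.31 − 7.967 − x)×3.4
The z_c×3.4 term appears on both sides and cancels. Collect the known terms of each column as K = Σ(ρt)_known − 3.4 × (depth of known layers): K_1 = 67.9128 − 3.4×23.88 = −13.2792; K_2 = 23.56364 − 3.4×(1.31 + 7.967) = −7.97816.
Balance: K_1 = K_2 − x×(3.4 − 1.02), so x = (K_2 − K_1)/(3.4 − 1.02) = 5.30104/2.38 = 2.23 km.

2.23 km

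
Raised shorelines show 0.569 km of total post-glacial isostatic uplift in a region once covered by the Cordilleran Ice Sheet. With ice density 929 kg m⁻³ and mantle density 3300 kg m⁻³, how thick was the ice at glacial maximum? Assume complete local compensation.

2.02 km

u = t ρ_ice/ρ_m → t = u ρ_m/ρ_ice = 0.569 km × 3300/929 = 2.02 km.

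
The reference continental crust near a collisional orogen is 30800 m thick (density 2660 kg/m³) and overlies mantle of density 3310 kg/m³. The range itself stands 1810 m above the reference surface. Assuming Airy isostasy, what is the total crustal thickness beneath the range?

40000 m

Root depth r = h ρ_c / (ρ_m − ρ_c) = 1810 m × 2660 / 650 = 7407 m.
Total thickness = T + h + r = 30800 m + 1810 m + 7407 m = 40000 m.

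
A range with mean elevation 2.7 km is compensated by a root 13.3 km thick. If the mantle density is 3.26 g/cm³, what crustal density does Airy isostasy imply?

2.71 g/cm³

ρ_c h = (ρ_m − ρ_c) r → ρ_c (h + r) = ρ_m r → ρ_c = ρ_m r / (h + r).
ρ_c = 3.26 × 13.3 km / (2.7 km + 13.3 km) = 2.71 g/cm³.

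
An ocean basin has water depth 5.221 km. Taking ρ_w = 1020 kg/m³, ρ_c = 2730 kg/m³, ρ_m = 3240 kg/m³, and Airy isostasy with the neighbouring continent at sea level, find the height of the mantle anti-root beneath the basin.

17.5 km

By Archimedes' principle applied to the lithosphere: replacing crust with seawater at the top is compensated by replacing crust with mantle at the base: d (ρ_c − ρ_w) = a (ρ_m − ρ_c).
a = d (ρ_c − ρ_w)/(ρ_m − ρ_c) = 5.221 km × 1710/510 = 17.5 km.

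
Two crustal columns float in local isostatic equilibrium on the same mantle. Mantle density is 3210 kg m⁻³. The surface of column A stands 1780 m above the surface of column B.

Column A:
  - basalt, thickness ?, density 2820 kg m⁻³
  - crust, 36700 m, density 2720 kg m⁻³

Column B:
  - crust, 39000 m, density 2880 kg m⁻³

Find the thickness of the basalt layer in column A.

1540 m

Take the compensation level at the base of the deeper column (depth z_c below the surface of column A) and equate Σ ρ_i t_i down to z_c; mantle fills any gap and the z_c terms cancel.
Column A: x×2820 + 36700×2720 + (z_c − 36700 − x)×3210
Column B: 1780×0 + 39000×2880 + (z_c − 1780 − 39000)×3210
The z_c×3210 term appears on both sides and cancels. Collect the known terms of each column as K = Σ(ρt)_known − 3210 × (depth of known layers): K_A = 99824000 − 3210×36700 = −17983000; K_B = 112320000 − 3210×(1780 + 39000) = −18583800.
Balance: K_A − x×(3210 − 2820) = K_B, so x = (K_A − K_B)/(3210 − 2820) = 600800/390 = 1540 m.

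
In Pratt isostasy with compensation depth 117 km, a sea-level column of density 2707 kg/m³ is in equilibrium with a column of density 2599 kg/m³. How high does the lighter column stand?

ρ_ref D = ρ (D + h) → h = D (ρ_ref − ρ)/ρ.
h = 117 km × (2707 − 2599)/2599 = 4.86 km.

4.86 km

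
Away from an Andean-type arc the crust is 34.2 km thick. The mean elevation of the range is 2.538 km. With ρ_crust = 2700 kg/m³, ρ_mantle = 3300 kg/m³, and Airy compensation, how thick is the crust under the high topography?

48.2 km

Root depth r = h ρ_c / (ρ_m − ρ_c) = 2.538 km × 2700 / 600 = 11.42 km.
Total thickness = T + h + r = 34.2 km + 2.538 km + 11.42 km = 48.2 km.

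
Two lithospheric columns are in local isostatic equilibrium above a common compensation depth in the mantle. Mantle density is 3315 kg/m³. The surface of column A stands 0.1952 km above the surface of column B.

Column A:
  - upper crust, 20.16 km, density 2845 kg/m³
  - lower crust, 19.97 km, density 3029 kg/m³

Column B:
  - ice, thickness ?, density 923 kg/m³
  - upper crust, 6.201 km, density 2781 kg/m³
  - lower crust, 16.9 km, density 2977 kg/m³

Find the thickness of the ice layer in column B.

Take the compensation level at the base of the deeper column (depth z_c below the surface of column A) and equate Σ ρ_i t_i down to z_c; mantle fills any gap and the z_c terms cancel.
Column A: 20.16×2845 + 19.97×3029 + (z_c − 40.13)×3315
Column B: 0.1952×0 + x×923 + 6.201×2781 + 16.9×2977 + (z_c − 0.1952 − 23.101 − x)×3315
The z_c×3315 term appears on both sides and cancels. Collect the known terms of each column as K = Σ(ρt)_known − 3315 × (depth of known layers): K_A = 117844.33 − 3315×40.13 = −15186.62; K_B = 67556.281 − 3315×(0.1952 + 23.101) = −9670.622.
Balance: K_A = K_B − x×(3315 − 923), so x = (K_B − K_A)/(3315 − 923) = 5516/2392 = 2.31 km.

2.31 km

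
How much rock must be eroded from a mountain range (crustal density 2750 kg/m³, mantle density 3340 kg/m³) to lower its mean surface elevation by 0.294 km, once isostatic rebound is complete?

Net drop Δ = e − u = e − e ρ_c/ρ_m = e (ρ_m − ρ_c)/ρ_m.
e = Δ ρ_m/(ρ_m − ρ_c) = 0.294 km × 3340/590 = 1.66 km.

1.66 km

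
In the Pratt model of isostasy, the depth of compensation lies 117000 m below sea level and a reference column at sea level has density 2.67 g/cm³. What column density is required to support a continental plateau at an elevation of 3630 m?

Pratt balance: ρ_ref D = ρ (D + h).
ρ = ρ_ref D/(D + h) = 2.67 × 117000 m/(117000 m + 3630 m) = 2.59 g/cm³.

2.59 g/cm³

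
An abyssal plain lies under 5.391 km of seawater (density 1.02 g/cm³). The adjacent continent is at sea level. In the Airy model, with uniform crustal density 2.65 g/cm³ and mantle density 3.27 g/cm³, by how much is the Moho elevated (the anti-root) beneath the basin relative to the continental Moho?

14.2 km

For local isostatic compensation: replacing crust with seawater at the top is compensated by replacing crust with mantle at the base: d (ρ_c − ρ_w) = a (ρ_m − ρ_c).
a = d (ρ_c − ρ_w)/(ρ_m − ρ_c) = 5.391 km × 1.63/0.62 = 14.2 km.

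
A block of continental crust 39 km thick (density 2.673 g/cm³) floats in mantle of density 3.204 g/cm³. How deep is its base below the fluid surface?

32.5 km

Draft d = t ρ_obj/ρ_fluid = 39 km × 2.673/3.204 = 32.5 km.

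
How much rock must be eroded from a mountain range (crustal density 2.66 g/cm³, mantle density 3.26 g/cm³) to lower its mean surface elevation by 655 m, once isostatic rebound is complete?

3560 m

Net drop Δ = e − u = e − e ρ_c/ρ_m = e (ρ_m − ρ_c)/ρ_m.
e = Δ ρ_m/(ρ_m − ρ_c) = 655 m × 3.26/0.6 = 3560 m.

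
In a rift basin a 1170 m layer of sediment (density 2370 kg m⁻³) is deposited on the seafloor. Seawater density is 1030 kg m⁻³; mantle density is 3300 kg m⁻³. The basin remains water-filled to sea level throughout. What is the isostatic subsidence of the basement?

Submarine loading: the sediment displaces seawater, and the subsidence is in turn flooded, so s (ρ_m − ρ_w) = t (ρ_sed − ρ_w).
s = 1170 m × (2370 − 1030) / (3300 − 1030) = 691 m.

691 m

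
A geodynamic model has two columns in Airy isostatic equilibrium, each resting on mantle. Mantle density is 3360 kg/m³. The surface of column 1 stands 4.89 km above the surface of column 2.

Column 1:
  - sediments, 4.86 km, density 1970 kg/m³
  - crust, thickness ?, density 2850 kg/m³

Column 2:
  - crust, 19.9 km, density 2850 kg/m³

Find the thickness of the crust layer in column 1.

38.9 km

Take the compensation level at the base of the deeper column (depth z_c below the surface of column 1) and equate Σ ρ_i t_i down to z_c; mantle fills any gap and the z_c terms cancel.
Column 1: 4.86×1970 + x×2850 + (z_c − 4.86 − x)×3360
Column 2: 4.89×0 + 19.9×2850 + (z_c − 4.89 − 19.9)×3360
The z_c×3360 term appears on both sides and cancels. Collect the known terms of each column as K = Σ(ρt)_known − 3360 × (depth of known layers): K_1 = 9574.2 − 3360×4.86 = −6755.4; K_2 = 56715 − 3360×(4.89 + 19.9) = −26579.4.
Balance: K_1 − x×(3360 − 2850) = K_2, so x = (K_1 − K_2)/(3360 − 2850) = 19824/510 = 38.9 km.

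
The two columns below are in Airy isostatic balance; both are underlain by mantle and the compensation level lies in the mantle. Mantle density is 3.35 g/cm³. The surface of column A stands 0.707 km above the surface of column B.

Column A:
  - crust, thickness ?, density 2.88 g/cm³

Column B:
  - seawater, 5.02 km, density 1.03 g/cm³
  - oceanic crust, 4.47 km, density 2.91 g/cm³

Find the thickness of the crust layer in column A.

Take the compensation level at the base of the deeper column (depth z_c below the surface of column A) and equate Σ ρ_i t_i down to z_c; mantle fills any gap and the z_c terms cancel.
Column A: x×2.88 + (z_c − 0 − x)×3.35
Column B: 0.707×0 + 5.02×1.03 + 4.47×2.91 + (z_c − 0.707 − 9.49)×3.35
The z_c×3.35 term appears on both sides and cancels. Collect the known terms of each column as K = Σ(ρt)_known − 3.35 × (depth of known layers): K_A = 0 − 3.35×0 = 0; K_B = 18.1783 − 3.35×(0.707 + 9.49) = −15.98165.
Balance: K_A − x×(3.35 − 2.88) = K_B, so x = (K_A − K_B)/(3.35 − 2.88) = 15.9817/0.47 = 34 km.

34 km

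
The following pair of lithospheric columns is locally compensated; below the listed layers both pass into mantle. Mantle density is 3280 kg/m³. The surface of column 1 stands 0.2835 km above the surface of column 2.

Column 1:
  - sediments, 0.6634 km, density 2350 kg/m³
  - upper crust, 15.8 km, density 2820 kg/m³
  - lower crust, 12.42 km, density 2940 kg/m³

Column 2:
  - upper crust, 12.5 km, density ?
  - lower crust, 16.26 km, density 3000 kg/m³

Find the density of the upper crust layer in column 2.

2750 kg/m³

Take the compensation level at the base of the deeper column (depth z_c below the surface of column 1) and equate Σ ρ_i t_i down to z_c; mantle fills any gap and the z_c terms cancel.
Column 1: 0.6634×2350 + 15.8×2820 + 12.42×2940 + (z_c − 28.8834)×3280
Column 2: 0.2835×0 + 12.5×ρ + 16.26×3000 + (z_c − 0.2835 − 28.76)×3280
The z_c×3280 term appears on both sides and cancels. Collect the known terms of each column as K = Σ(ρt)_known − 3280 × (depth of known layers): K_1 = 82629.79 − 3280×28.8834 = −12107.762; K_2 = 48780 − 3280×(0.2835 + 28.76) = −46482.68.
Balance: K_1 = K_2 + 12.5×ρ, so ρ = (K_1 − K_2)/12.5 = 34374.9/12.5 = 2750 kg/m³.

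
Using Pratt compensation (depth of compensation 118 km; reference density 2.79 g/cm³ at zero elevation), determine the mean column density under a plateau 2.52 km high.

Pratt balance: ρ_ref D = ρ (D + h).
ρ = ρ_ref D/(D + h) = 2.79 × 118 km/(118 km + 2.52 km) = 2.73 g/cm³.

2.73 g/cm³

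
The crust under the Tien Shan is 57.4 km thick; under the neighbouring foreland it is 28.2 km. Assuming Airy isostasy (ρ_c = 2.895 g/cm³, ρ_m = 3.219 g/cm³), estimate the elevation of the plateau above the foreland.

2.94 km

Excess crust Δ = 57.4 km − 28.2 km = 29.2 km, split between elevation h and root r with h + r = Δ.
Airy balance ρ_c h = (ρ_m − ρ_c) r gives r = h ρ_c/(ρ_m − ρ_c), so h (1 + ρ_c/(ρ_m − ρ_c)) = Δ, i.e. h = Δ (ρ_m − ρ_c)/ρ_m.
h = 29.2 km × 0.324/3.219 = 2.94 km.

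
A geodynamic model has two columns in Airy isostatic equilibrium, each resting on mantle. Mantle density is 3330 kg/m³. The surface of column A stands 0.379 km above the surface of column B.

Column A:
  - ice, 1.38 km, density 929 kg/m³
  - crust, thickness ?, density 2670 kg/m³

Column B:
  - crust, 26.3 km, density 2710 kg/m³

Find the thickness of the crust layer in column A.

21.6 km

Take the compensation level at the base of the deeper column (depth z_c below the surface of column A) and equate Σ ρ_i t_i down to z_c; mantle fills any gap and the z_c terms cancel.
Column A: 1.38×929 + x×2670 + (z_c − 1.38 − x)×3330
Column B: 0.379×0 + 26.3×2710 + (z_c − 0.379 − 26.3)×3330
The z_c×3330 term appears on both sides and cancels. Collect the known terms of each column as K = Σ(ρt)_known − 3330 × (depth of known layers): K_A = 1282.02 − 3330×1.38 = −3313.38; K_B = 71273 − 3330×(0.379 + 26.3) = −17568.07.
Balance: K_A − x×(3330 − 2670) = K_B, so x = (K_A − K_B)/(3330 − 2670) = 14254.7/660 = 21.6 km.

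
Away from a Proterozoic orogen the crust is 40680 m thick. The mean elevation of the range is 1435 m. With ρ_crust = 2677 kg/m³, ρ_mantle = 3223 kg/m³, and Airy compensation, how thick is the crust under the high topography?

49200 m

Root depth r = h ρ_c / (ρ_m − ρ_c) = 1435 m × 2677 / 546 = 7036 m.
Total thickness = T + h + r = 40680 m + 1435 m + 7036 m = 49200 m.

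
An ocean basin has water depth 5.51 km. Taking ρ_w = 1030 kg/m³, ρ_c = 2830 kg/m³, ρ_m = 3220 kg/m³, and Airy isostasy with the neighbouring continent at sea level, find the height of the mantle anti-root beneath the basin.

25.4 km

By Archimedes' principle applied to the lithosphere: replacing crust with seawater at the top is compensated by replacing crust with mantle at the base: d (ρ_c − ρ_w) = a (ρ_m − ρ_c).
a = d (ρ_c − ρ_w)/(ρ_m − ρ_c) = 5.51 km × 1800/390 = 25.4 km.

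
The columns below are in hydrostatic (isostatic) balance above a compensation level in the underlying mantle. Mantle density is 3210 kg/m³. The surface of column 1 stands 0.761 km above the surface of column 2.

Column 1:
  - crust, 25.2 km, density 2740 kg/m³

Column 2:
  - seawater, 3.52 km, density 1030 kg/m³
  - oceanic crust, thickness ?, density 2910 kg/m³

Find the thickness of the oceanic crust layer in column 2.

Take the compensation level at the base of the deeper column (depth z_c below the surface of column 1) and equate Σ ρ_i t_i down to z_c; mantle fills any gap and the z_c terms cancel.
Column 1: 25.2×2740 + (z_c − 25.2)×3210
Column 2: 0.761×0 + 3.52×1030 + x×2910 + (z_c − 0.761 − 3.52 − x)×3210
The z_c×3210 term appears on both sides and cancels. Collect the known terms of each column as K = Σ(ρt)_known − 3210 × (depth of known layers): K_1 = 69048 − 3210×25.2 = −11844; K_2 = 3625.6 − 3210×(0.761 + 3.52) = −10116.41.
Balance: K_1 = K_2 − x×(3210 − 2910), so x = (K_2 − K_1)/(3210 − 2910) = 1727.59/300 = 5.76 km.

5.76 km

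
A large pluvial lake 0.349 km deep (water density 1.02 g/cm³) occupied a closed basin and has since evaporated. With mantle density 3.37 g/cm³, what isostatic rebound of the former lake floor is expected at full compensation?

0.106 km

u = d ρ_w/ρ_m = 0.349 km × 1.02/3.37 = 0.106 km.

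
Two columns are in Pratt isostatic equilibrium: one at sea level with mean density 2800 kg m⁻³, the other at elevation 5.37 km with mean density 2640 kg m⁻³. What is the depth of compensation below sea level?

ρ_ref D = ρ (D + h) → D (ρ_ref − ρ) = ρ h.
D = ρ h/(ρ_ref − ρ) = 2640 × 5.37 km/(2800 − 2640) = 88.6 km.

88.6 km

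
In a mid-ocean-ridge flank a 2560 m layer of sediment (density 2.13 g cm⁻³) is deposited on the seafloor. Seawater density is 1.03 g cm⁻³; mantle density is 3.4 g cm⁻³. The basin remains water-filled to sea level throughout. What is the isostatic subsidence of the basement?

1190 m

Submarine loading: the sediment displaces seawater, and the subsidence is in turn flooded, so s (ρ_m − ρ_w) = t (ρ_sed − ρ_w).
s = 2560 m × (2.13 − 1.03) / (3.4 − 1.03) = 1190 m.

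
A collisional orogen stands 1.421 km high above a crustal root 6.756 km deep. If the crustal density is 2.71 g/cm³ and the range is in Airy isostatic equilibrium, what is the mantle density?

3.28 g/cm³

Airy balance: ρ_c h = (ρ_m − ρ_c) r → ρ_m = ρ_c (1 + h/r).
ρ_m = 2.71 × (1 + 1.421 km/6.756 km) = 3.28 g/cm³.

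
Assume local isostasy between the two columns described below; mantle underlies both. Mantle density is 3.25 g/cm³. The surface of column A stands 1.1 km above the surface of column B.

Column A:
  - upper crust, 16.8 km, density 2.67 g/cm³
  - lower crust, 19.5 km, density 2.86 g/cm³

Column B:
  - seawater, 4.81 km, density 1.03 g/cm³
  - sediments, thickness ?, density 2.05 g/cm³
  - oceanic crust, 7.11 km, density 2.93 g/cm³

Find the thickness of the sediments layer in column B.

0.684 km

Take the compensation level at the base of the deeper column (depth z_c below the surface of column A) and equate Σ ρ_i t_i down to z_c; mantle fills any gap and the z_c terms cancel.
Column A: 16.8×2.67 + 19.5×2.86 + (z_c − 36.3)×3.25
Column B: 1.1×0 + 4.81×1.03 + x×2.05 + 7.11×2.93 + (z_c − 1.1 − 11.92 − x)×3.25
The z_c×3.25 term appears on both sides and cancels. Collect the known terms of each column as K = Σ(ρt)_known − 3.25 × (depth of known layers): K_A = 100.626 − 3.25×36.3 = −17.349; K_B = 25.7866 − 3.25×(1.1 + 11.92) = −16.5284.
Balance: K_A = K_B − x×(3.25 − 2.05), so x = (K_B − K_A)/(3.25 − 2.05) = 0.8206/1.2 = 0.684 km.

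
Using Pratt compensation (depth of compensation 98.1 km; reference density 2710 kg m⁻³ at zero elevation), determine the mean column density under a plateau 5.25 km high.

Pratt balance: ρ_ref D = ρ (D + h).
ρ = ρ_ref D/(D + h) = 2710 × 98.1 km/(98.1 km + 5.25 km) = 2570 kg m⁻³.

2570 kg m⁻³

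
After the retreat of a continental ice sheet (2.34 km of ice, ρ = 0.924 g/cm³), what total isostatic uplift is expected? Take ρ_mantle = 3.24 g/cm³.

0.667 km

Removing the load lets mantle flow back in; uplift u satisfies ρ_ice t = ρ_m u.
u = t ρ_ice/ρ_m = 2.34 km × 0.924/3.24 = 0.667 km.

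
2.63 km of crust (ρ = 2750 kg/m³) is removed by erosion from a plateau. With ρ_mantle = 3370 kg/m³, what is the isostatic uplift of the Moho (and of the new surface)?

Unloading: uplift u = e ρ_c/ρ_m = 2.63 km × 2750/3370 = 2.15 km.

2.15 km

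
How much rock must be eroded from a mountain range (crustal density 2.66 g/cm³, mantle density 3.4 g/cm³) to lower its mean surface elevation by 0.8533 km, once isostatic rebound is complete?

3.92 km

Net drop Δ = e − u = e − e ρ_c/ρ_m = e (ρ_m − ρ_c)/ρ_m.
e = Δ ρ_m/(ρ_m − ρ_c) = 0.8533 km × 3.4/0.74 = 3.92 km.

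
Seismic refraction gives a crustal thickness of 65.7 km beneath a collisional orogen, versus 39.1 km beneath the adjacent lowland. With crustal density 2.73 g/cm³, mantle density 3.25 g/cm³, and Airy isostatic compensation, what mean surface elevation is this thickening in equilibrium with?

4.26 km

Excess crust Δ = 65.7 km − 39.1 km = 26.6 km, split between elevation h and root r with h + r = Δ.
Airy balance ρ_c h = (ρ_m − ρ_c) r gives r = h ρ_c/(ρ_m − ρ_c), so h (1 + ρ_c/(ρ_m − ρ_c)) = Δ, i.e. h = Δ (ρ_m − ρ_c)/ρ_m.
h = 26.6 km × 0.52/3.25 = 4.26 km.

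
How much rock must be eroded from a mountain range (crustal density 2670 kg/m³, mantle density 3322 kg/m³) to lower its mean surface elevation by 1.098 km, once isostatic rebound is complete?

5.59 km

Net drop Δ = e − u = e − e ρ_c/ρ_m = e (ρ_m − ρ_c)/ρ_m.
e = Δ ρ_m/(ρ_m − ρ_c) = 1.098 km × 3322/652 = 5.59 km.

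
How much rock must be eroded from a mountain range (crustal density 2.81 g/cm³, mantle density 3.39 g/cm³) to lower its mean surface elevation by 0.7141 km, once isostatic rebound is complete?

4.17 km

Net drop Δ = e − u = e − e ρ_c/ρ_m = e (ρ_m − ρ_c)/ρ_m.
e = Δ ρ_m/(ρ_m − ρ_c) = 0.7141 km × 3.39/0.58 = 4.17 km.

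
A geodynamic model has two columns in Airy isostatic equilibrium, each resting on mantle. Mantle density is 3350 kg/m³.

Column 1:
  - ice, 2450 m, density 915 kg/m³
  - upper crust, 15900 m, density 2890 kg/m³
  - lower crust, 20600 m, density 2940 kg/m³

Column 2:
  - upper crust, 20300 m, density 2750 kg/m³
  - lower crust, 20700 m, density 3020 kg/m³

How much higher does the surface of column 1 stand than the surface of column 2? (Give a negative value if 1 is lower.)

For any compensation level in the mantle, the mantle terms cancel and isostasy reduces to e = (Σt_1 − Σt_2) − (Σ(ρt)_1 − Σ(ρt)_2) / ρ_m.
Σt_1 = 38950 m; Σt_2 = 41000 m; Σ(ρt)_1 = 108756750; Σ(ρt)_2 = 118339000 (in m·kg/m³).
e = (38950 − 41000) − (108756750 − 118339000) / 3350 = 810 m.

810 m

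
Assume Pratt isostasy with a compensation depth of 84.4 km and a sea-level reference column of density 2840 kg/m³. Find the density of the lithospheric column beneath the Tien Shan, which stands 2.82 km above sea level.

2750 kg/m³

Pratt balance: ρ_ref D = ρ (D + h).
ρ = ρ_ref D/(D + h) = 2840 × 84.4 km/(84.4 km + 2.82 km) = 2750 kg/m³.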